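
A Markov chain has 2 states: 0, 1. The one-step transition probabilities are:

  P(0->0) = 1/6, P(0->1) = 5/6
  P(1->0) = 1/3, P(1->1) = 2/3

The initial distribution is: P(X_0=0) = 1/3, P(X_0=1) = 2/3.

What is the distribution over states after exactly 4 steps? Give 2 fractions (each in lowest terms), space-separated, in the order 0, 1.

Answer: 1111/3888 2777/3888

Derivation:
Propagating the distribution step by step (d_{t+1} = d_t * P):
d_0 = (0=1/3, 1=2/3)
  d_1[0] = 1/3*1/6 + 2/3*1/3 = 5/18
  d_1[1] = 1/3*5/6 + 2/3*2/3 = 13/18
d_1 = (0=5/18, 1=13/18)
  d_2[0] = 5/18*1/6 + 13/18*1/3 = 31/108
  d_2[1] = 5/18*5/6 + 13/18*2/3 = 77/108
d_2 = (0=31/108, 1=77/108)
  d_3[0] = 31/108*1/6 + 77/108*1/3 = 185/648
  d_3[1] = 31/108*5/6 + 77/108*2/3 = 463/648
d_3 = (0=185/648, 1=463/648)
  d_4[0] = 185/648*1/6 + 463/648*1/3 = 1111/3888
  d_4[1] = 185/648*5/6 + 463/648*2/3 = 2777/3888
d_4 = (0=1111/3888, 1=2777/3888)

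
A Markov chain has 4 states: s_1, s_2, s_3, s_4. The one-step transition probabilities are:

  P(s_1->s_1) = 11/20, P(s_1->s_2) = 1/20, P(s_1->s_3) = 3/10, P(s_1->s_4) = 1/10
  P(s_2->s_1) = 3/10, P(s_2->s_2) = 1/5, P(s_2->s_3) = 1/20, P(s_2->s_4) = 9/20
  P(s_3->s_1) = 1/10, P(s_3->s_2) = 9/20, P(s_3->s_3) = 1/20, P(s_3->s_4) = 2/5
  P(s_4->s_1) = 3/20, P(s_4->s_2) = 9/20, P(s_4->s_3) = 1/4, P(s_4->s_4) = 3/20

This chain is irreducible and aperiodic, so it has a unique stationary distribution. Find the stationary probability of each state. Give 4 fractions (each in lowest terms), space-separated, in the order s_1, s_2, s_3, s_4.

The stationary distribution satisfies pi = pi * P, i.e.:
  pi_s_1 = 11/20*pi_s_1 + 3/10*pi_s_2 + 1/10*pi_s_3 + 3/20*pi_s_4
  pi_s_2 = 1/20*pi_s_1 + 1/5*pi_s_2 + 9/20*pi_s_3 + 9/20*pi_s_4
  pi_s_3 = 3/10*pi_s_1 + 1/20*pi_s_2 + 1/20*pi_s_3 + 1/4*pi_s_4
  pi_s_4 = 1/10*pi_s_1 + 9/20*pi_s_2 + 2/5*pi_s_3 + 3/20*pi_s_4
with normalization: pi_s_1 + pi_s_2 + pi_s_3 + pi_s_4 = 1.

Using the first 3 balance equations plus normalization, the linear system A*pi = b is:
  [-9/20, 3/10, 1/10, 3/20] . pi = 0
  [1/20, -4/5, 9/20, 9/20] . pi = 0
  [3/10, 1/20, -19/20, 1/4] . pi = 0
  [1, 1, 1, 1] . pi = 1

Solving yields:
  pi_s_1 = 337/1119
  pi_s_2 = 295/1119
  pi_s_3 = 66/373
  pi_s_4 = 289/1119

Verification (pi * P):
  337/1119*11/20 + 295/1119*3/10 + 66/373*1/10 + 289/1119*3/20 = 337/1119 = pi_s_1  (ok)
  337/1119*1/20 + 295/1119*1/5 + 66/373*9/20 + 289/1119*9/20 = 295/1119 = pi_s_2  (ok)
  337/1119*3/10 + 295/1119*1/20 + 66/373*1/20 + 289/1119*1/4 = 66/373 = pi_s_3  (ok)
  337/1119*1/10 + 295/1119*9/20 + 66/373*2/5 + 289/1119*3/20 = 289/1119 = pi_s_4  (ok)

Answer: 337/1119 295/1119 66/373 289/1119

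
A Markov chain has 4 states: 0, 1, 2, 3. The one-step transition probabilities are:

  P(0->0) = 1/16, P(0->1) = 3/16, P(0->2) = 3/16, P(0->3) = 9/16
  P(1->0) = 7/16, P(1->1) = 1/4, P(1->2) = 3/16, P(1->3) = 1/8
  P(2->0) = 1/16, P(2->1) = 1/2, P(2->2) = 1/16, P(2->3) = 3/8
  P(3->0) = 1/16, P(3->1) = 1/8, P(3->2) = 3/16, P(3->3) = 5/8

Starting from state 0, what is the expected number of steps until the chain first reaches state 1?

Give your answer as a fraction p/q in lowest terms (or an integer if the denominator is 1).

Answer: 240/49

Derivation:
Let h_i = expected steps to first reach 1 from state i.
Boundary: h_1 = 0.
First-step equations for the other states:
  h_0 = 1 + 1/16*h_0 + 3/16*h_1 + 3/16*h_2 + 9/16*h_3
  h_2 = 1 + 1/16*h_0 + 1/2*h_1 + 1/16*h_2 + 3/8*h_3
  h_3 = 1 + 1/16*h_0 + 1/8*h_1 + 3/16*h_2 + 5/8*h_3

Substituting h_1 = 0 and rearranging gives the linear system (I - Q) h = 1:
  [15/16, -3/16, -9/16] . (h_0, h_2, h_3) = 1
  [-1/16, 15/16, -3/8] . (h_0, h_2, h_3) = 1
  [-1/16, -3/16, 3/8] . (h_0, h_2, h_3) = 1

Solving yields:
  h_0 = 240/49
  h_2 = 512/147
  h_3 = 256/49

Starting state is 0, so the expected hitting time is h_0 = 240/49.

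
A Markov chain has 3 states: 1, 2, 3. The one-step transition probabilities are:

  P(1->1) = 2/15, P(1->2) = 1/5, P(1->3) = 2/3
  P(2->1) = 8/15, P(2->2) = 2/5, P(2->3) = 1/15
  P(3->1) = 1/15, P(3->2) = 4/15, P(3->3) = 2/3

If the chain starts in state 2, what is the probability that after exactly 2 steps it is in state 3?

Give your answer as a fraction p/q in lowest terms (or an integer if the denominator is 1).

Answer: 32/75

Derivation:
Computing P^2 by repeated multiplication:
P^1 =
  1: [2/15, 1/5, 2/3]
  2: [8/15, 2/5, 1/15]
  3: [1/15, 4/15, 2/3]
P^2 =
  1: [38/225, 64/225, 41/75]
  2: [13/45, 64/225, 32/75]
  3: [44/225, 67/225, 38/75]

(P^2)[2 -> 3] = 32/75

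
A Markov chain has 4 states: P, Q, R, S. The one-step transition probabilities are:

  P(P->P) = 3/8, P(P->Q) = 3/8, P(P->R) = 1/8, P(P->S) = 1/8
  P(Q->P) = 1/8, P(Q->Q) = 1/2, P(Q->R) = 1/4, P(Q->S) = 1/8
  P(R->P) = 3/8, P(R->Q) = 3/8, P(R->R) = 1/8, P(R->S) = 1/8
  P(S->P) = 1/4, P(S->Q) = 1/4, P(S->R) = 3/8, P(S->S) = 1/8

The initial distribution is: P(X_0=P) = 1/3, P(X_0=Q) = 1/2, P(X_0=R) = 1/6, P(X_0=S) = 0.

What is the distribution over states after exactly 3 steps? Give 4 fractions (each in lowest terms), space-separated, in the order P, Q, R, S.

Answer: 131/512 421/1024 213/1024 1/8

Derivation:
Propagating the distribution step by step (d_{t+1} = d_t * P):
d_0 = (P=1/3, Q=1/2, R=1/6, S=0)
  d_1[P] = 1/3*3/8 + 1/2*1/8 + 1/6*3/8 + 0*1/4 = 1/4
  d_1[Q] = 1/3*3/8 + 1/2*1/2 + 1/6*3/8 + 0*1/4 = 7/16
  d_1[R] = 1/3*1/8 + 1/2*1/4 + 1/6*1/8 + 0*3/8 = 3/16
  d_1[S] = 1/3*1/8 + 1/2*1/8 + 1/6*1/8 + 0*1/8 = 1/8
d_1 = (P=1/4, Q=7/16, R=3/16, S=1/8)
  d_2[P] = 1/4*3/8 + 7/16*1/8 + 3/16*3/8 + 1/8*1/4 = 1/4
  d_2[Q] = 1/4*3/8 + 7/16*1/2 + 3/16*3/8 + 1/8*1/4 = 53/128
  d_2[R] = 1/4*1/8 + 7/16*1/4 + 3/16*1/8 + 1/8*3/8 = 27/128
  d_2[S] = 1/4*1/8 + 7/16*1/8 + 3/16*1/8 + 1/8*1/8 = 1/8
d_2 = (P=1/4, Q=53/128, R=27/128, S=1/8)
  d_3[P] = 1/4*3/8 + 53/128*1/8 + 27/128*3/8 + 1/8*1/4 = 131/512
  d_3[Q] = 1/4*3/8 + 53/128*1/2 + 27/128*3/8 + 1/8*1/4 = 421/1024
  d_3[R] = 1/4*1/8 + 53/128*1/4 + 27/128*1/8 + 1/8*3/8 = 213/1024
  d_3[S] = 1/4*1/8 + 53/128*1/8 + 27/128*1/8 + 1/8*1/8 = 1/8
d_3 = (P=131/512, Q=421/1024, R=213/1024, S=1/8)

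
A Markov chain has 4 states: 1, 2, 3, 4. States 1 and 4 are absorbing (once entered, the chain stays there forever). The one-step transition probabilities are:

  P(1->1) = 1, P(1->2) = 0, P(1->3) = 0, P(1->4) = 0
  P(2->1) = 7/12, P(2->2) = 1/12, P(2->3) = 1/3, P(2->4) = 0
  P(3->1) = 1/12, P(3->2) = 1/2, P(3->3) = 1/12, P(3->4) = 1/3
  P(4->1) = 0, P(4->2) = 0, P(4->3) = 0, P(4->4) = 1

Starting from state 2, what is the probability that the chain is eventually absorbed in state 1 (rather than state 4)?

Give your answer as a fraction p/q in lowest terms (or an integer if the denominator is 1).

Answer: 81/97

Derivation:
Let a_i = P(absorbed in 1 | start in state i).
Boundary conditions: a_1 = 1, a_4 = 0.
For each transient state i, a_i = sum_j P(i->j) * a_j:
  a_2 = 7/12*a_1 + 1/12*a_2 + 1/3*a_3 + 0*a_4
  a_3 = 1/12*a_1 + 1/2*a_2 + 1/12*a_3 + 1/3*a_4

Substituting a_1 = 1 and a_4 = 0, rearrange to (I - Q) a = r where r[i] = P(i -> 1):
  [11/12, -1/3] . (a_2, a_3) = 7/12
  [-1/2, 11/12] . (a_2, a_3) = 1/12

Solving yields:
  a_2 = 81/97
  a_3 = 53/97

Starting state is 2, so the absorption probability is a_2 = 81/97.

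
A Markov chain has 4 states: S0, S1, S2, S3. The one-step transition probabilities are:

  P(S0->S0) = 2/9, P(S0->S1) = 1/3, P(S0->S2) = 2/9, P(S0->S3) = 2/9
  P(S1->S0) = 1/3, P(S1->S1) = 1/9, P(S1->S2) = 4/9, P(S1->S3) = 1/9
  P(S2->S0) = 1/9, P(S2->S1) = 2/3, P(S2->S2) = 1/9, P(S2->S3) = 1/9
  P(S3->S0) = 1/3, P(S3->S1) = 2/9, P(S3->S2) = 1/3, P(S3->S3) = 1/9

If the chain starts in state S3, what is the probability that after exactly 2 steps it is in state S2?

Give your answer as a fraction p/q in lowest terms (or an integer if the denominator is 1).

Computing P^2 by repeated multiplication:
P^1 =
  S0: [2/9, 1/3, 2/9, 2/9]
  S1: [1/3, 1/9, 4/9, 1/9]
  S2: [1/9, 2/3, 1/9, 1/9]
  S3: [1/3, 2/9, 1/3, 1/9]
P^2 =
  S0: [7/27, 25/81, 8/27, 11/81]
  S1: [16/81, 4/9, 17/81, 4/27]
  S2: [8/27, 17/81, 10/27, 10/81]
  S3: [2/9, 31/81, 20/81, 4/27]

(P^2)[S3 -> S2] = 20/81

Answer: 20/81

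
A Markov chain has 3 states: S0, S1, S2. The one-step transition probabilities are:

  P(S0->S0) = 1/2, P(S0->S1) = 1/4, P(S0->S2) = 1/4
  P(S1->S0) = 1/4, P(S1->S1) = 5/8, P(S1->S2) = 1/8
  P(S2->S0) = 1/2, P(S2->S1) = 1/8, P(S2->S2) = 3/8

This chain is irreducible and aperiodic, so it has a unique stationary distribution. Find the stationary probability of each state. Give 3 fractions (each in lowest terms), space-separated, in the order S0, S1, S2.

Answer: 7/17 6/17 4/17

Derivation:
The stationary distribution satisfies pi = pi * P, i.e.:
  pi_S0 = 1/2*pi_S0 + 1/4*pi_S1 + 1/2*pi_S2
  pi_S1 = 1/4*pi_S0 + 5/8*pi_S1 + 1/8*pi_S2
  pi_S2 = 1/4*pi_S0 + 1/8*pi_S1 + 3/8*pi_S2
with normalization: pi_S0 + pi_S1 + pi_S2 = 1.

Using the first 2 balance equations plus normalization, the linear system A*pi = b is:
  [-1/2, 1/4, 1/2] . pi = 0
  [1/4, -3/8, 1/8] . pi = 0
  [1, 1, 1] . pi = 1

Solving yields:
  pi_S0 = 7/17
  pi_S1 = 6/17
  pi_S2 = 4/17

Verification (pi * P):
  7/17*1/2 + 6/17*1/4 + 4/17*1/2 = 7/17 = pi_S0  (ok)
  7/17*1/4 + 6/17*5/8 + 4/17*1/8 = 6/17 = pi_S1  (ok)
  7/17*1/4 + 6/17*1/8 + 4/17*3/8 = 4/17 = pi_S2  (ok)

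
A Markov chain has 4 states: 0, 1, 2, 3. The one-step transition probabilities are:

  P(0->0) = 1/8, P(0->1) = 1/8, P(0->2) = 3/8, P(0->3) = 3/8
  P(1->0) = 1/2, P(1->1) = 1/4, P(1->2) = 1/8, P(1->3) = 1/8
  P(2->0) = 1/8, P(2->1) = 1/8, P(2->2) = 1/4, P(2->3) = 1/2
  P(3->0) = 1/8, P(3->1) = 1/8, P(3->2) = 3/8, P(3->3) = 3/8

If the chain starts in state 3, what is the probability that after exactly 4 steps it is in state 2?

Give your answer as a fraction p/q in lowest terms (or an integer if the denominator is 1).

Computing P^4 by repeated multiplication:
P^1 =
  0: [1/8, 1/8, 3/8, 3/8]
  1: [1/2, 1/4, 1/8, 1/8]
  2: [1/8, 1/8, 1/4, 1/2]
  3: [1/8, 1/8, 3/8, 3/8]
P^2 =
  0: [11/64, 9/64, 19/64, 25/64]
  1: [7/32, 5/32, 19/64, 21/64]
  2: [11/64, 9/64, 5/16, 3/8]
  3: [11/64, 9/64, 19/64, 25/64]
P^3 =
  0: [91/512, 73/512, 155/512, 193/512]
  1: [47/256, 37/256, 153/512, 191/512]
  2: [91/512, 73/512, 77/256, 97/256]
  3: [91/512, 73/512, 155/512, 193/512]
P^4 =
  0: [731/4096, 585/4096, 1235/4096, 1545/4096]
  1: [367/2048, 293/2048, 1235/4096, 1541/4096]
  2: [731/4096, 585/4096, 309/1024, 193/512]
  3: [731/4096, 585/4096, 1235/4096, 1545/4096]

(P^4)[3 -> 2] = 1235/4096

Answer: 1235/4096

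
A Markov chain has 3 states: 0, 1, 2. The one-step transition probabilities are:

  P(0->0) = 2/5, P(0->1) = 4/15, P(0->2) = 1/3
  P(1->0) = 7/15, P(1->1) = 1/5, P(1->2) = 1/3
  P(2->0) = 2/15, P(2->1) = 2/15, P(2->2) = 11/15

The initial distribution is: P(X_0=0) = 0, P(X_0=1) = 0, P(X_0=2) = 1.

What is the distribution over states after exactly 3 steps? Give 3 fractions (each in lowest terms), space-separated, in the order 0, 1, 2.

Answer: 274/1125 194/1125 73/125

Derivation:
Propagating the distribution step by step (d_{t+1} = d_t * P):
d_0 = (0=0, 1=0, 2=1)
  d_1[0] = 0*2/5 + 0*7/15 + 1*2/15 = 2/15
  d_1[1] = 0*4/15 + 0*1/5 + 1*2/15 = 2/15
  d_1[2] = 0*1/3 + 0*1/3 + 1*11/15 = 11/15
d_1 = (0=2/15, 1=2/15, 2=11/15)
  d_2[0] = 2/15*2/5 + 2/15*7/15 + 11/15*2/15 = 16/75
  d_2[1] = 2/15*4/15 + 2/15*1/5 + 11/15*2/15 = 4/25
  d_2[2] = 2/15*1/3 + 2/15*1/3 + 11/15*11/15 = 47/75
d_2 = (0=16/75, 1=4/25, 2=47/75)
  d_3[0] = 16/75*2/5 + 4/25*7/15 + 47/75*2/15 = 274/1125
  d_3[1] = 16/75*4/15 + 4/25*1/5 + 47/75*2/15 = 194/1125
  d_3[2] = 16/75*1/3 + 4/25*1/3 + 47/75*11/15 = 73/125
d_3 = (0=274/1125, 1=194/1125, 2=73/125)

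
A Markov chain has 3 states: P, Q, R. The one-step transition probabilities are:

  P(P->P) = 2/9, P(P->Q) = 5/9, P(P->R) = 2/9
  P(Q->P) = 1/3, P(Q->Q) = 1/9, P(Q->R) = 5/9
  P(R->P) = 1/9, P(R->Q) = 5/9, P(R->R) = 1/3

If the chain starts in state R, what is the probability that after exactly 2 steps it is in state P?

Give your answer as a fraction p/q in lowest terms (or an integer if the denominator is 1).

Computing P^2 by repeated multiplication:
P^1 =
  P: [2/9, 5/9, 2/9]
  Q: [1/3, 1/9, 5/9]
  R: [1/9, 5/9, 1/3]
P^2 =
  P: [7/27, 25/81, 35/81]
  Q: [14/81, 41/81, 26/81]
  R: [20/81, 25/81, 4/9]

(P^2)[R -> P] = 20/81

Answer: 20/81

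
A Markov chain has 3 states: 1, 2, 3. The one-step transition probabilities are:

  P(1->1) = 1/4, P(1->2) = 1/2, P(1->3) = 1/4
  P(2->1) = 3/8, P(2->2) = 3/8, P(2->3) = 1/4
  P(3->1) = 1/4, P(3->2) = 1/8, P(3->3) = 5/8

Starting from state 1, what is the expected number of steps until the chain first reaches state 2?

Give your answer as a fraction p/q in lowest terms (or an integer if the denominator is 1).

Answer: 20/7

Derivation:
Let h_i = expected steps to first reach 2 from state i.
Boundary: h_2 = 0.
First-step equations for the other states:
  h_1 = 1 + 1/4*h_1 + 1/2*h_2 + 1/4*h_3
  h_3 = 1 + 1/4*h_1 + 1/8*h_2 + 5/8*h_3

Substituting h_2 = 0 and rearranging gives the linear system (I - Q) h = 1:
  [3/4, -1/4] . (h_1, h_3) = 1
  [-1/4, 3/8] . (h_1, h_3) = 1

Solving yields:
  h_1 = 20/7
  h_3 = 32/7

Starting state is 1, so the expected hitting time is h_1 = 20/7.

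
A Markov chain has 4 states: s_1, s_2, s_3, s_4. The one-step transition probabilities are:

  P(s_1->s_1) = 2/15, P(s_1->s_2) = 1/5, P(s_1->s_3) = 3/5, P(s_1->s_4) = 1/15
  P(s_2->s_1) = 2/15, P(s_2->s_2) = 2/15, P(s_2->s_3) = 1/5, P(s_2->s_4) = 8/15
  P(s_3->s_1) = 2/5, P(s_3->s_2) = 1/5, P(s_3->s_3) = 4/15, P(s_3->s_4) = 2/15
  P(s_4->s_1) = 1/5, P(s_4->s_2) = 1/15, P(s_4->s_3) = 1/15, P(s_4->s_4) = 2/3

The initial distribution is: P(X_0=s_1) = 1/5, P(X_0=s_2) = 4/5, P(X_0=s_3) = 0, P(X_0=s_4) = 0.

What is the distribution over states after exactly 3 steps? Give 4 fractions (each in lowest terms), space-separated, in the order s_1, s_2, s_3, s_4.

Propagating the distribution step by step (d_{t+1} = d_t * P):
d_0 = (s_1=1/5, s_2=4/5, s_3=0, s_4=0)
  d_1[s_1] = 1/5*2/15 + 4/5*2/15 + 0*2/5 + 0*1/5 = 2/15
  d_1[s_2] = 1/5*1/5 + 4/5*2/15 + 0*1/5 + 0*1/15 = 11/75
  d_1[s_3] = 1/5*3/5 + 4/5*1/5 + 0*4/15 + 0*1/15 = 7/25
  d_1[s_4] = 1/5*1/15 + 4/5*8/15 + 0*2/15 + 0*2/3 = 11/25
d_1 = (s_1=2/15, s_2=11/75, s_3=7/25, s_4=11/25)
  d_2[s_1] = 2/15*2/15 + 11/75*2/15 + 7/25*2/5 + 11/25*1/5 = 89/375
  d_2[s_2] = 2/15*1/5 + 11/75*2/15 + 7/25*1/5 + 11/25*1/15 = 148/1125
  d_2[s_3] = 2/15*3/5 + 11/75*1/5 + 7/25*4/15 + 11/25*1/15 = 16/75
  d_2[s_4] = 2/15*1/15 + 11/75*8/15 + 7/25*2/15 + 11/25*2/3 = 94/225
d_2 = (s_1=89/375, s_2=148/1125, s_3=16/75, s_4=94/225)
  d_3[s_1] = 89/375*2/15 + 148/1125*2/15 + 16/75*2/5 + 94/225*1/5 = 736/3375
  d_3[s_2] = 89/375*1/5 + 148/1125*2/15 + 16/75*1/5 + 94/225*1/15 = 2287/16875
  d_3[s_3] = 89/375*3/5 + 148/1125*1/5 + 16/75*4/15 + 94/225*1/15 = 4277/16875
  d_3[s_4] = 89/375*1/15 + 148/1125*8/15 + 16/75*2/15 + 94/225*2/3 = 6631/16875
d_3 = (s_1=736/3375, s_2=2287/16875, s_3=4277/16875, s_4=6631/16875)

Answer: 736/3375 2287/16875 4277/16875 6631/16875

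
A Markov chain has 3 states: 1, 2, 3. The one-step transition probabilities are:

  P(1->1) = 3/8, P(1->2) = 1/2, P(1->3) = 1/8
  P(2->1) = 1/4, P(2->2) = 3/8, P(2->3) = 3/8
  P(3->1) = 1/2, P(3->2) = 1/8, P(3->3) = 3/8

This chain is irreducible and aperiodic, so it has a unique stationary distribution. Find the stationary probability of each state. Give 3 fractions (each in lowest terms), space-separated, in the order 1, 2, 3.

Answer: 11/30 7/20 17/60

Derivation:
The stationary distribution satisfies pi = pi * P, i.e.:
  pi_1 = 3/8*pi_1 + 1/4*pi_2 + 1/2*pi_3
  pi_2 = 1/2*pi_1 + 3/8*pi_2 + 1/8*pi_3
  pi_3 = 1/8*pi_1 + 3/8*pi_2 + 3/8*pi_3
with normalization: pi_1 + pi_2 + pi_3 = 1.

Using the first 2 balance equations plus normalization, the linear system A*pi = b is:
  [-5/8, 1/4, 1/2] . pi = 0
  [1/2, -5/8, 1/8] . pi = 0
  [1, 1, 1] . pi = 1

Solving yields:
  pi_1 = 11/30
  pi_2 = 7/20
  pi_3 = 17/60

Verification (pi * P):
  11/30*3/8 + 7/20*1/4 + 17/60*1/2 = 11/30 = pi_1  (ok)
  11/30*1/2 + 7/20*3/8 + 17/60*1/8 = 7/20 = pi_2  (ok)
  11/30*1/8 + 7/20*3/8 + 17/60*3/8 = 17/60 = pi_3  (ok)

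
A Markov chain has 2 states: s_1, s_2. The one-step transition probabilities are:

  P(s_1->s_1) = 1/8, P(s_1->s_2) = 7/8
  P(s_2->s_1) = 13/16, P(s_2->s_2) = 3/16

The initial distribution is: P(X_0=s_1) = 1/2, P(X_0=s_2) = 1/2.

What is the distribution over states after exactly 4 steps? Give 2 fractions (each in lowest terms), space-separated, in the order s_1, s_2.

Answer: 63651/131072 67421/131072

Derivation:
Propagating the distribution step by step (d_{t+1} = d_t * P):
d_0 = (s_1=1/2, s_2=1/2)
  d_1[s_1] = 1/2*1/8 + 1/2*13/16 = 15/32
  d_1[s_2] = 1/2*7/8 + 1/2*3/16 = 17/32
d_1 = (s_1=15/32, s_2=17/32)
  d_2[s_1] = 15/32*1/8 + 17/32*13/16 = 251/512
  d_2[s_2] = 15/32*7/8 + 17/32*3/16 = 261/512
d_2 = (s_1=251/512, s_2=261/512)
  d_3[s_1] = 251/512*1/8 + 261/512*13/16 = 3895/8192
  d_3[s_2] = 251/512*7/8 + 261/512*3/16 = 4297/8192
d_3 = (s_1=3895/8192, s_2=4297/8192)
  d_4[s_1] = 3895/8192*1/8 + 4297/8192*13/16 = 63651/131072
  d_4[s_2] = 3895/8192*7/8 + 4297/8192*3/16 = 67421/131072
d_4 = (s_1=63651/131072, s_2=67421/131072)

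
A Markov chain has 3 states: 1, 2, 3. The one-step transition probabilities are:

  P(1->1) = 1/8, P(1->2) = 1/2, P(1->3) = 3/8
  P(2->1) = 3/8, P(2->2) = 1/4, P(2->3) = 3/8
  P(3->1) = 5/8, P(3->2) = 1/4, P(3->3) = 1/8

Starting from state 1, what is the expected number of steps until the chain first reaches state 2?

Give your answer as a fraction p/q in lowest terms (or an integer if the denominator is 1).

Answer: 40/17

Derivation:
Let h_i = expected steps to first reach 2 from state i.
Boundary: h_2 = 0.
First-step equations for the other states:
  h_1 = 1 + 1/8*h_1 + 1/2*h_2 + 3/8*h_3
  h_3 = 1 + 5/8*h_1 + 1/4*h_2 + 1/8*h_3

Substituting h_2 = 0 and rearranging gives the linear system (I - Q) h = 1:
  [7/8, -3/8] . (h_1, h_3) = 1
  [-5/8, 7/8] . (h_1, h_3) = 1

Solving yields:
  h_1 = 40/17
  h_3 = 48/17

Starting state is 1, so the expected hitting time is h_1 = 40/17.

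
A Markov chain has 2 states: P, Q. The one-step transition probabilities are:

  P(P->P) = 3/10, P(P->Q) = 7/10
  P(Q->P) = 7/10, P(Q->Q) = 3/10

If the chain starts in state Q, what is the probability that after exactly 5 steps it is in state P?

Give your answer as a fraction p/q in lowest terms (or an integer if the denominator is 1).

Answer: 3157/6250

Derivation:
Computing P^5 by repeated multiplication:
P^1 =
  P: [3/10, 7/10]
  Q: [7/10, 3/10]
P^2 =
  P: [29/50, 21/50]
  Q: [21/50, 29/50]
P^3 =
  P: [117/250, 133/250]
  Q: [133/250, 117/250]
P^4 =
  P: [641/1250, 609/1250]
  Q: [609/1250, 641/1250]
P^5 =
  P: [3093/6250, 3157/6250]
  Q: [3157/6250, 3093/6250]

(P^5)[Q -> P] = 3157/6250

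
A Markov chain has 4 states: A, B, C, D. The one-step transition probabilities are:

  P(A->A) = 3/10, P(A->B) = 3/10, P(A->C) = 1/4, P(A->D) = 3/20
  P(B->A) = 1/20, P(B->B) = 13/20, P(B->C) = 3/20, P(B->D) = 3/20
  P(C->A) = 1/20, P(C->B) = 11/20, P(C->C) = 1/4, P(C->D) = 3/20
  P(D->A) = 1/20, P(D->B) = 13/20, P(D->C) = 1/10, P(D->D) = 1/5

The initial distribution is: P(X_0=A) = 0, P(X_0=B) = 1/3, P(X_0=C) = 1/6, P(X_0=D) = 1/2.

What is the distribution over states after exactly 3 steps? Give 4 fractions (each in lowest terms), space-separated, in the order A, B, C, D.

Answer: 21/320 1469/2400 7889/48000 2527/16000

Derivation:
Propagating the distribution step by step (d_{t+1} = d_t * P):
d_0 = (A=0, B=1/3, C=1/6, D=1/2)
  d_1[A] = 0*3/10 + 1/3*1/20 + 1/6*1/20 + 1/2*1/20 = 1/20
  d_1[B] = 0*3/10 + 1/3*13/20 + 1/6*11/20 + 1/2*13/20 = 19/30
  d_1[C] = 0*1/4 + 1/3*3/20 + 1/6*1/4 + 1/2*1/10 = 17/120
  d_1[D] = 0*3/20 + 1/3*3/20 + 1/6*3/20 + 1/2*1/5 = 7/40
d_1 = (A=1/20, B=19/30, C=17/120, D=7/40)
  d_2[A] = 1/20*3/10 + 19/30*1/20 + 17/120*1/20 + 7/40*1/20 = 1/16
  d_2[B] = 1/20*3/10 + 19/30*13/20 + 17/120*11/20 + 7/40*13/20 = 371/600
  d_2[C] = 1/20*1/4 + 19/30*3/20 + 17/120*1/4 + 7/40*1/10 = 77/480
  d_2[D] = 1/20*3/20 + 19/30*3/20 + 17/120*3/20 + 7/40*1/5 = 127/800
d_2 = (A=1/16, B=371/600, C=77/480, D=127/800)
  d_3[A] = 1/16*3/10 + 371/600*1/20 + 77/480*1/20 + 127/800*1/20 = 21/320
  d_3[B] = 1/16*3/10 + 371/600*13/20 + 77/480*11/20 + 127/800*13/20 = 1469/2400
  d_3[C] = 1/16*1/4 + 371/600*3/20 + 77/480*1/4 + 127/800*1/10 = 7889/48000
  d_3[D] = 1/16*3/20 + 371/600*3/20 + 77/480*3/20 + 127/800*1/5 = 2527/16000
d_3 = (A=21/320, B=1469/2400, C=7889/48000, D=2527/16000)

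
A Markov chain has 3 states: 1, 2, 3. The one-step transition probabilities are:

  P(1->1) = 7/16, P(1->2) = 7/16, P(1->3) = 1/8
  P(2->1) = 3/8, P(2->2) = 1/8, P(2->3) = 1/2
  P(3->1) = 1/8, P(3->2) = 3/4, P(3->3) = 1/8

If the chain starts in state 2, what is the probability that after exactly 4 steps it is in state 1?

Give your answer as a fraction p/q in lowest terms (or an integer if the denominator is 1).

Answer: 10275/32768

Derivation:
Computing P^4 by repeated multiplication:
P^1 =
  1: [7/16, 7/16, 1/8]
  2: [3/8, 1/8, 1/2]
  3: [1/8, 3/4, 1/8]
P^2 =
  1: [95/256, 87/256, 37/128]
  2: [35/128, 71/128, 11/64]
  3: [45/128, 31/128, 13/32]
P^3 =
  1: [1335/4096, 1727/4096, 517/2048]
  2: [715/2048, 651/2048, 341/1024]
  3: [605/2048, 1001/2048, 221/1024]
P^4 =
  1: [21775/65536, 25207/65536, 9277/32768]
  2: [10275/32768, 14491/32768, 4001/16384]
  3: [11125/32768, 11541/32768, 5051/16384]

(P^4)[2 -> 1] = 10275/32768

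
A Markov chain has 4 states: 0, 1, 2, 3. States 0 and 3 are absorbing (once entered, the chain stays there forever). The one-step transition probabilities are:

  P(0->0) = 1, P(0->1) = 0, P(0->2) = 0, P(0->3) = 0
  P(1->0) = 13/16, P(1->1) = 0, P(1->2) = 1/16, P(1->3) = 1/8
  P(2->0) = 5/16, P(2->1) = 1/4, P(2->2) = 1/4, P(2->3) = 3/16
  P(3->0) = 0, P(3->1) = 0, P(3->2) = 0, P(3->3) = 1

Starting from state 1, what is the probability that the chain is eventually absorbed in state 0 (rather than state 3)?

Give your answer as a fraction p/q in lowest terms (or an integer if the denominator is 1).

Let a_i = P(absorbed in 0 | start in state i).
Boundary conditions: a_0 = 1, a_3 = 0.
For each transient state i, a_i = sum_j P(i->j) * a_j:
  a_1 = 13/16*a_0 + 0*a_1 + 1/16*a_2 + 1/8*a_3
  a_2 = 5/16*a_0 + 1/4*a_1 + 1/4*a_2 + 3/16*a_3

Substituting a_0 = 1 and a_3 = 0, rearrange to (I - Q) a = r where r[i] = P(i -> 0):
  [1, -1/16] . (a_1, a_2) = 13/16
  [-1/4, 3/4] . (a_1, a_2) = 5/16

Solving yields:
  a_1 = 161/188
  a_2 = 33/47

Starting state is 1, so the absorption probability is a_1 = 161/188.

Answer: 161/188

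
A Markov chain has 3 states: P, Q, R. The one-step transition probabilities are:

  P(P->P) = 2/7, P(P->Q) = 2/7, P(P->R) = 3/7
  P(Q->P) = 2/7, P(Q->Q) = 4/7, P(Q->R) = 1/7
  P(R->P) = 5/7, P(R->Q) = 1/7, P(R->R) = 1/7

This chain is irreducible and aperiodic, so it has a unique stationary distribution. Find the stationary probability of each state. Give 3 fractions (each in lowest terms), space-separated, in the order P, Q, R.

Answer: 17/43 15/43 11/43

Derivation:
The stationary distribution satisfies pi = pi * P, i.e.:
  pi_P = 2/7*pi_P + 2/7*pi_Q + 5/7*pi_R
  pi_Q = 2/7*pi_P + 4/7*pi_Q + 1/7*pi_R
  pi_R = 3/7*pi_P + 1/7*pi_Q + 1/7*pi_R
with normalization: pi_P + pi_Q + pi_R = 1.

Using the first 2 balance equations plus normalization, the linear system A*pi = b is:
  [-5/7, 2/7, 5/7] . pi = 0
  [2/7, -3/7, 1/7] . pi = 0
  [1, 1, 1] . pi = 1

Solving yields:
  pi_P = 17/43
  pi_Q = 15/43
  pi_R = 11/43

Verification (pi * P):
  17/43*2/7 + 15/43*2/7 + 11/43*5/7 = 17/43 = pi_P  (ok)
  17/43*2/7 + 15/43*4/7 + 11/43*1/7 = 15/43 = pi_Q  (ok)
  17/43*3/7 + 15/43*1/7 + 11/43*1/7 = 11/43 = pi_R  (ok)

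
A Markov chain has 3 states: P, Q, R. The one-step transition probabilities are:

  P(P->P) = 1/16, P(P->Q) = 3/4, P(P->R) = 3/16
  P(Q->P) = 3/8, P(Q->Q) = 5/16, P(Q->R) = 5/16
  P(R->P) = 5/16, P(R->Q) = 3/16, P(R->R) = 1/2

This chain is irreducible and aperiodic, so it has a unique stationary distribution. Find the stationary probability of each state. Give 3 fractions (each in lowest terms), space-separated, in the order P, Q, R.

Answer: 73/271 105/271 93/271

Derivation:
The stationary distribution satisfies pi = pi * P, i.e.:
  pi_P = 1/16*pi_P + 3/8*pi_Q + 5/16*pi_R
  pi_Q = 3/4*pi_P + 5/16*pi_Q + 3/16*pi_R
  pi_R = 3/16*pi_P + 5/16*pi_Q + 1/2*pi_R
with normalization: pi_P + pi_Q + pi_R = 1.

Using the first 2 balance equations plus normalization, the linear system A*pi = b is:
  [-15/16, 3/8, 5/16] . pi = 0
  [3/4, -11/16, 3/16] . pi = 0
  [1, 1, 1] . pi = 1

Solving yields:
  pi_P = 73/271
  pi_Q = 105/271
  pi_R = 93/271

Verification (pi * P):
  73/271*1/16 + 105/271*3/8 + 93/271*5/16 = 73/271 = pi_P  (ok)
  73/271*3/4 + 105/271*5/16 + 93/271*3/16 = 105/271 = pi_Q  (ok)
  73/271*3/16 + 105/271*5/16 + 93/271*1/2 = 93/271 = pi_R  (ok)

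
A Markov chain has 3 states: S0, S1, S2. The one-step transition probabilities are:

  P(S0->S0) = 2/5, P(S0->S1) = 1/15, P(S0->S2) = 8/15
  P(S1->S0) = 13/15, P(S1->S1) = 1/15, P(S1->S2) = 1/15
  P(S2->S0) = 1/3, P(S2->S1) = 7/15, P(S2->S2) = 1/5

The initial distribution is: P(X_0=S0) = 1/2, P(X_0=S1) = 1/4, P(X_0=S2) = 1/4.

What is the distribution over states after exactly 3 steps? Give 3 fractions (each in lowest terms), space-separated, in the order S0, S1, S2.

Answer: 127/270 46/225 439/1350

Derivation:
Propagating the distribution step by step (d_{t+1} = d_t * P):
d_0 = (S0=1/2, S1=1/4, S2=1/4)
  d_1[S0] = 1/2*2/5 + 1/4*13/15 + 1/4*1/3 = 1/2
  d_1[S1] = 1/2*1/15 + 1/4*1/15 + 1/4*7/15 = 1/6
  d_1[S2] = 1/2*8/15 + 1/4*1/15 + 1/4*1/5 = 1/3
d_1 = (S0=1/2, S1=1/6, S2=1/3)
  d_2[S0] = 1/2*2/5 + 1/6*13/15 + 1/3*1/3 = 41/90
  d_2[S1] = 1/2*1/15 + 1/6*1/15 + 1/3*7/15 = 1/5
  d_2[S2] = 1/2*8/15 + 1/6*1/15 + 1/3*1/5 = 31/90
d_2 = (S0=41/90, S1=1/5, S2=31/90)
  d_3[S0] = 41/90*2/5 + 1/5*13/15 + 31/90*1/3 = 127/270
  d_3[S1] = 41/90*1/15 + 1/5*1/15 + 31/90*7/15 = 46/225
  d_3[S2] = 41/90*8/15 + 1/5*1/15 + 31/90*1/5 = 439/1350
d_3 = (S0=127/270, S1=46/225, S2=439/1350)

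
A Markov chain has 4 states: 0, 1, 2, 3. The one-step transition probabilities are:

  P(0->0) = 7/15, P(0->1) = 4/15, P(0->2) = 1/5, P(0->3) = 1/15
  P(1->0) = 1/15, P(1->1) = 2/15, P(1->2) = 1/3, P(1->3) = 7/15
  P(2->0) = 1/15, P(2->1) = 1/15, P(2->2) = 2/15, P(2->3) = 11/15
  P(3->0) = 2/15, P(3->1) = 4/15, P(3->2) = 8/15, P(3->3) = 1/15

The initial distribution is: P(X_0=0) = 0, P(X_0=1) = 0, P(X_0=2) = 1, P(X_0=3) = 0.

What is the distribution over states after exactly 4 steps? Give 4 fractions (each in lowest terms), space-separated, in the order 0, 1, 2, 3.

Propagating the distribution step by step (d_{t+1} = d_t * P):
d_0 = (0=0, 1=0, 2=1, 3=0)
  d_1[0] = 0*7/15 + 0*1/15 + 1*1/15 + 0*2/15 = 1/15
  d_1[1] = 0*4/15 + 0*2/15 + 1*1/15 + 0*4/15 = 1/15
  d_1[2] = 0*1/5 + 0*1/3 + 1*2/15 + 0*8/15 = 2/15
  d_1[3] = 0*1/15 + 0*7/15 + 1*11/15 + 0*1/15 = 11/15
d_1 = (0=1/15, 1=1/15, 2=2/15, 3=11/15)
  d_2[0] = 1/15*7/15 + 1/15*1/15 + 2/15*1/15 + 11/15*2/15 = 32/225
  d_2[1] = 1/15*4/15 + 1/15*2/15 + 2/15*1/15 + 11/15*4/15 = 52/225
  d_2[2] = 1/15*1/5 + 1/15*1/3 + 2/15*2/15 + 11/15*8/15 = 4/9
  d_2[3] = 1/15*1/15 + 1/15*7/15 + 2/15*11/15 + 11/15*1/15 = 41/225
d_2 = (0=32/225, 1=52/225, 2=4/9, 3=41/225)
  d_3[0] = 32/225*7/15 + 52/225*1/15 + 4/9*1/15 + 41/225*2/15 = 458/3375
  d_3[1] = 32/225*4/15 + 52/225*2/15 + 4/9*1/15 + 41/225*4/15 = 496/3375
  d_3[2] = 32/225*1/5 + 52/225*1/3 + 4/9*2/15 + 41/225*8/15 = 884/3375
  d_3[3] = 32/225*1/15 + 52/225*7/15 + 4/9*11/15 + 41/225*1/15 = 1537/3375
d_3 = (0=458/3375, 1=496/3375, 2=884/3375, 3=1537/3375)
  d_4[0] = 458/3375*7/15 + 496/3375*1/15 + 884/3375*1/15 + 1537/3375*2/15 = 1532/10125
  d_4[1] = 458/3375*4/15 + 496/3375*2/15 + 884/3375*1/15 + 1537/3375*4/15 = 9856/50625
  d_4[2] = 458/3375*1/5 + 496/3375*1/3 + 884/3375*2/15 + 1537/3375*8/15 = 17918/50625
  d_4[3] = 458/3375*1/15 + 496/3375*7/15 + 884/3375*11/15 + 1537/3375*1/15 = 15191/50625
d_4 = (0=1532/10125, 1=9856/50625, 2=17918/50625, 3=15191/50625)

Answer: 1532/10125 9856/50625 17918/50625 15191/50625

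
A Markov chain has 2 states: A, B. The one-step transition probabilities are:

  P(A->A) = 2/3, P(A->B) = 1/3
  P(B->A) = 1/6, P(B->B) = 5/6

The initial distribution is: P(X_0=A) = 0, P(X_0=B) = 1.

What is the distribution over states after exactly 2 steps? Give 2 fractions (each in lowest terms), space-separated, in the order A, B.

Answer: 1/4 3/4

Derivation:
Propagating the distribution step by step (d_{t+1} = d_t * P):
d_0 = (A=0, B=1)
  d_1[A] = 0*2/3 + 1*1/6 = 1/6
  d_1[B] = 0*1/3 + 1*5/6 = 5/6
d_1 = (A=1/6, B=5/6)
  d_2[A] = 1/6*2/3 + 5/6*1/6 = 1/4
  d_2[B] = 1/6*1/3 + 5/6*5/6 = 3/4
d_2 = (A=1/4, B=3/4)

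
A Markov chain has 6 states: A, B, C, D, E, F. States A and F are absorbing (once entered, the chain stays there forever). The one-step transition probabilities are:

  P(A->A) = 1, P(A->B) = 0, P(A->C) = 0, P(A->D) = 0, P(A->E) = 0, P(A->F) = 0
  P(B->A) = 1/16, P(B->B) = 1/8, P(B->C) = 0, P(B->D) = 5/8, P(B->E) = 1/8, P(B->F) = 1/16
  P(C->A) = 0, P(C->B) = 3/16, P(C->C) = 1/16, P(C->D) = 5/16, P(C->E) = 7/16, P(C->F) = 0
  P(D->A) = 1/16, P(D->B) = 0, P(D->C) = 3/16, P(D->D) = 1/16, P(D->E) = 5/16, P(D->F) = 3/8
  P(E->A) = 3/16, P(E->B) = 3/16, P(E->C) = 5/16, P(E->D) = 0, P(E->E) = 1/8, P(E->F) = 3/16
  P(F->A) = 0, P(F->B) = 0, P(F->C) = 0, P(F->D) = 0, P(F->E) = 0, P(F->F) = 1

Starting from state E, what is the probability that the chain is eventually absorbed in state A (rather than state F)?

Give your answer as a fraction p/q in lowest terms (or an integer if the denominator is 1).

Answer: 109/268

Derivation:
Let a_i = P(absorbed in A | start in state i).
Boundary conditions: a_A = 1, a_F = 0.
For each transient state i, a_i = sum_j P(i->j) * a_j:
  a_B = 1/16*a_A + 1/8*a_B + 0*a_C + 5/8*a_D + 1/8*a_E + 1/16*a_F
  a_C = 0*a_A + 3/16*a_B + 1/16*a_C + 5/16*a_D + 7/16*a_E + 0*a_F
  a_D = 1/16*a_A + 0*a_B + 3/16*a_C + 1/16*a_D + 5/16*a_E + 3/8*a_F
  a_E = 3/16*a_A + 3/16*a_B + 5/16*a_C + 0*a_D + 1/8*a_E + 3/16*a_F

Substituting a_A = 1 and a_F = 0, rearrange to (I - Q) a = r where r[i] = P(i -> A):
  [7/8, 0, -5/8, -1/8] . (a_B, a_C, a_D, a_E) = 1/16
  [-3/16, 15/16, -5/16, -7/16] . (a_B, a_C, a_D, a_E) = 0
  [0, -3/16, 15/16, -5/16] . (a_B, a_C, a_D, a_E) = 1/16
  [-3/16, -5/16, 0, 7/8] . (a_B, a_C, a_D, a_E) = 3/16

Solving yields:
  a_B = 823/2546
  a_C = 439/1273
  a_D = 1381/5092
  a_E = 109/268

Starting state is E, so the absorption probability is a_E = 109/268.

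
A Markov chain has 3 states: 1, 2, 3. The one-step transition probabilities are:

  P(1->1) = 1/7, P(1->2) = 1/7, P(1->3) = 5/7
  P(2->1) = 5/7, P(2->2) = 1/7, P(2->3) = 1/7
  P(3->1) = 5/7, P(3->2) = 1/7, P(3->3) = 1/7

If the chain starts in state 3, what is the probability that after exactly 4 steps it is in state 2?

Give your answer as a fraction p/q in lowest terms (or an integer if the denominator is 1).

Computing P^4 by repeated multiplication:
P^1 =
  1: [1/7, 1/7, 5/7]
  2: [5/7, 1/7, 1/7]
  3: [5/7, 1/7, 1/7]
P^2 =
  1: [31/49, 1/7, 11/49]
  2: [15/49, 1/7, 27/49]
  3: [15/49, 1/7, 27/49]
P^3 =
  1: [121/343, 1/7, 173/343]
  2: [185/343, 1/7, 109/343]
  3: [185/343, 1/7, 109/343]
P^4 =
  1: [1231/2401, 1/7, 827/2401]
  2: [975/2401, 1/7, 1083/2401]
  3: [975/2401, 1/7, 1083/2401]

(P^4)[3 -> 2] = 1/7

Answer: 1/7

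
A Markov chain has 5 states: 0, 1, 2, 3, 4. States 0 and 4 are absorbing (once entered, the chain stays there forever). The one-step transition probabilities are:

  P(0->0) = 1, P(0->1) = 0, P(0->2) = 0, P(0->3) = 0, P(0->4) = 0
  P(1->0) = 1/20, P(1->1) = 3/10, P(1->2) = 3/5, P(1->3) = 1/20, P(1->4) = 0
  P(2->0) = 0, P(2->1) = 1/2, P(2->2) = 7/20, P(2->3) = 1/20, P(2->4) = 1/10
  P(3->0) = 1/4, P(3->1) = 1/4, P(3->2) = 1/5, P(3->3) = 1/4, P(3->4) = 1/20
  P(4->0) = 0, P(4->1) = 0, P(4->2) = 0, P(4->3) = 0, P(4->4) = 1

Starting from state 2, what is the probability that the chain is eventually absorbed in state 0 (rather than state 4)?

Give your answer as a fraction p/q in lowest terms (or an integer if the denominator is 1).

Let a_i = P(absorbed in 0 | start in state i).
Boundary conditions: a_0 = 1, a_4 = 0.
For each transient state i, a_i = sum_j P(i->j) * a_j:
  a_1 = 1/20*a_0 + 3/10*a_1 + 3/5*a_2 + 1/20*a_3 + 0*a_4
  a_2 = 0*a_0 + 1/2*a_1 + 7/20*a_2 + 1/20*a_3 + 1/10*a_4
  a_3 = 1/4*a_0 + 1/4*a_1 + 1/5*a_2 + 1/4*a_3 + 1/20*a_4

Substituting a_0 = 1 and a_4 = 0, rearrange to (I - Q) a = r where r[i] = P(i -> 0):
  [7/10, -3/5, -1/20] . (a_1, a_2, a_3) = 1/20
  [-1/2, 13/20, -1/20] . (a_1, a_2, a_3) = 0
  [-1/4, -1/5, 3/4] . (a_1, a_2, a_3) = 1/4

Solving yields:
  a_1 = 316/709
  a_2 = 275/709
  a_3 = 415/709

Starting state is 2, so the absorption probability is a_2 = 275/709.

Answer: 275/709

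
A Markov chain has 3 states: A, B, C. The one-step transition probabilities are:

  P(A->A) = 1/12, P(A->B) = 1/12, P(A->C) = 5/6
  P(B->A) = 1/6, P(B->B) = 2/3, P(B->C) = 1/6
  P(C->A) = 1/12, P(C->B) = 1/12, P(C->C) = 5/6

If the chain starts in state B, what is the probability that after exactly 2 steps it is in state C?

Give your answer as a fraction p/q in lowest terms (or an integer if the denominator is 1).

Computing P^2 by repeated multiplication:
P^1 =
  A: [1/12, 1/12, 5/6]
  B: [1/6, 2/3, 1/6]
  C: [1/12, 1/12, 5/6]
P^2 =
  A: [13/144, 19/144, 7/9]
  B: [5/36, 17/36, 7/18]
  C: [13/144, 19/144, 7/9]

(P^2)[B -> C] = 7/18

Answer: 7/18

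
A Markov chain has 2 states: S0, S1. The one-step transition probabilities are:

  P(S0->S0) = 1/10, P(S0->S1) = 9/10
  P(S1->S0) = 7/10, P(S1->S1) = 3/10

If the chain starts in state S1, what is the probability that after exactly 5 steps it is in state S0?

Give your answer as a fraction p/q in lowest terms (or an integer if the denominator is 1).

Answer: 2947/6250

Derivation:
Computing P^5 by repeated multiplication:
P^1 =
  S0: [1/10, 9/10]
  S1: [7/10, 3/10]
P^2 =
  S0: [16/25, 9/25]
  S1: [7/25, 18/25]
P^3 =
  S0: [79/250, 171/250]
  S1: [133/250, 117/250]
P^4 =
  S0: [319/625, 306/625]
  S1: [238/625, 387/625]
P^5 =
  S0: [2461/6250, 3789/6250]
  S1: [2947/6250, 3303/6250]

(P^5)[S1 -> S0] = 2947/6250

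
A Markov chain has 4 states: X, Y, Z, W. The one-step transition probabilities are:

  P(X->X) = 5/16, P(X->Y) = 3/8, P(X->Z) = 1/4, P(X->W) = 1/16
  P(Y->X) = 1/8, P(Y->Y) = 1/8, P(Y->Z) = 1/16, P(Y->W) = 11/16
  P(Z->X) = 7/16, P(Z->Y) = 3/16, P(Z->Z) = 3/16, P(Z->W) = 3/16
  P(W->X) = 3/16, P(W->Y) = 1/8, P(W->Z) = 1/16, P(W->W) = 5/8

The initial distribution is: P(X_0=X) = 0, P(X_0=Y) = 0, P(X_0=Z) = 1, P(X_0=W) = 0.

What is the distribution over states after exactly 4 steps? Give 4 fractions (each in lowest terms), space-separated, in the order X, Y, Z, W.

Answer: 15707/65536 12823/65536 8263/65536 28743/65536

Derivation:
Propagating the distribution step by step (d_{t+1} = d_t * P):
d_0 = (X=0, Y=0, Z=1, W=0)
  d_1[X] = 0*5/16 + 0*1/8 + 1*7/16 + 0*3/16 = 7/16
  d_1[Y] = 0*3/8 + 0*1/8 + 1*3/16 + 0*1/8 = 3/16
  d_1[Z] = 0*1/4 + 0*1/16 + 1*3/16 + 0*1/16 = 3/16
  d_1[W] = 0*1/16 + 0*11/16 + 1*3/16 + 0*5/8 = 3/16
d_1 = (X=7/16, Y=3/16, Z=3/16, W=3/16)
  d_2[X] = 7/16*5/16 + 3/16*1/8 + 3/16*7/16 + 3/16*3/16 = 71/256
  d_2[Y] = 7/16*3/8 + 3/16*1/8 + 3/16*3/16 + 3/16*1/8 = 63/256
  d_2[Z] = 7/16*1/4 + 3/16*1/16 + 3/16*3/16 + 3/16*1/16 = 43/256
  d_2[W] = 7/16*1/16 + 3/16*11/16 + 3/16*3/16 + 3/16*5/8 = 79/256
d_2 = (X=71/256, Y=63/256, Z=43/256, W=79/256)
  d_3[X] = 71/256*5/16 + 63/256*1/8 + 43/256*7/16 + 79/256*3/16 = 1019/4096
  d_3[Y] = 71/256*3/8 + 63/256*1/8 + 43/256*3/16 + 79/256*1/8 = 839/4096
  d_3[Z] = 71/256*1/4 + 63/256*1/16 + 43/256*3/16 + 79/256*1/16 = 555/4096
  d_3[W] = 71/256*1/16 + 63/256*11/16 + 43/256*3/16 + 79/256*5/8 = 1683/4096
d_3 = (X=1019/4096, Y=839/4096, Z=555/4096, W=1683/4096)
  d_4[X] = 1019/4096*5/16 + 839/4096*1/8 + 555/4096*7/16 + 1683/4096*3/16 = 15707/65536
  d_4[Y] = 1019/4096*3/8 + 839/4096*1/8 + 555/4096*3/16 + 1683/4096*1/8 = 12823/65536
  d_4[Z] = 1019/4096*1/4 + 839/4096*1/16 + 555/4096*3/16 + 1683/4096*1/16 = 8263/65536
  d_4[W] = 1019/4096*1/16 + 839/4096*11/16 + 555/4096*3/16 + 1683/4096*5/8 = 28743/65536
d_4 = (X=15707/65536, Y=12823/65536, Z=8263/65536, W=28743/65536)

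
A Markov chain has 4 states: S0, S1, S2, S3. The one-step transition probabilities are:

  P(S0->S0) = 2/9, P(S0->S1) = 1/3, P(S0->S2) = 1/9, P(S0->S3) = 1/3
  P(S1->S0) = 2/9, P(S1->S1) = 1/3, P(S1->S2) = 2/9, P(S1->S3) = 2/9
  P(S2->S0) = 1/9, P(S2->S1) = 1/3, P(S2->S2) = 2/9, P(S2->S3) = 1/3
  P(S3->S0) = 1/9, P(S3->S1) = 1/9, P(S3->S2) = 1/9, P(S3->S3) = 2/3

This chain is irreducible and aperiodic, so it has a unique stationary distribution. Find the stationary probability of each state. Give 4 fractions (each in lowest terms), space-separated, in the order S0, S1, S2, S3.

Answer: 2/13 3/13 2/13 6/13

Derivation:
The stationary distribution satisfies pi = pi * P, i.e.:
  pi_S0 = 2/9*pi_S0 + 2/9*pi_S1 + 1/9*pi_S2 + 1/9*pi_S3
  pi_S1 = 1/3*pi_S0 + 1/3*pi_S1 + 1/3*pi_S2 + 1/9*pi_S3
  pi_S2 = 1/9*pi_S0 + 2/9*pi_S1 + 2/9*pi_S2 + 1/9*pi_S3
  pi_S3 = 1/3*pi_S0 + 2/9*pi_S1 + 1/3*pi_S2 + 2/3*pi_S3
with normalization: pi_S0 + pi_S1 + pi_S2 + pi_S3 = 1.

Using the first 3 balance equations plus normalization, the linear system A*pi = b is:
  [-7/9, 2/9, 1/9, 1/9] . pi = 0
  [1/3, -2/3, 1/3, 1/9] . pi = 0
  [1/9, 2/9, -7/9, 1/9] . pi = 0
  [1, 1, 1, 1] . pi = 1

Solving yields:
  pi_S0 = 2/13
  pi_S1 = 3/13
  pi_S2 = 2/13
  pi_S3 = 6/13

Verification (pi * P):
  2/13*2/9 + 3/13*2/9 + 2/13*1/9 + 6/13*1/9 = 2/13 = pi_S0  (ok)
  2/13*1/3 + 3/13*1/3 + 2/13*1/3 + 6/13*1/9 = 3/13 = pi_S1  (ok)
  2/13*1/9 + 3/13*2/9 + 2/13*2/9 + 6/13*1/9 = 2/13 = pi_S2  (ok)
  2/13*1/3 + 3/13*2/9 + 2/13*1/3 + 6/13*2/3 = 6/13 = pi_S3  (ok)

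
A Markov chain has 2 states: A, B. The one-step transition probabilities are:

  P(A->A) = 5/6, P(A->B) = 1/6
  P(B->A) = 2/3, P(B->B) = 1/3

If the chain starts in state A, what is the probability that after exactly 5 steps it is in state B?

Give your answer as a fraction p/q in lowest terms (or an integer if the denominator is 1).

Computing P^5 by repeated multiplication:
P^1 =
  A: [5/6, 1/6]
  B: [2/3, 1/3]
P^2 =
  A: [29/36, 7/36]
  B: [7/9, 2/9]
P^3 =
  A: [173/216, 43/216]
  B: [43/54, 11/54]
P^4 =
  A: [1037/1296, 259/1296]
  B: [259/324, 65/324]
P^5 =
  A: [6221/7776, 1555/7776]
  B: [1555/1944, 389/1944]

(P^5)[A -> B] = 1555/7776

Answer: 1555/7776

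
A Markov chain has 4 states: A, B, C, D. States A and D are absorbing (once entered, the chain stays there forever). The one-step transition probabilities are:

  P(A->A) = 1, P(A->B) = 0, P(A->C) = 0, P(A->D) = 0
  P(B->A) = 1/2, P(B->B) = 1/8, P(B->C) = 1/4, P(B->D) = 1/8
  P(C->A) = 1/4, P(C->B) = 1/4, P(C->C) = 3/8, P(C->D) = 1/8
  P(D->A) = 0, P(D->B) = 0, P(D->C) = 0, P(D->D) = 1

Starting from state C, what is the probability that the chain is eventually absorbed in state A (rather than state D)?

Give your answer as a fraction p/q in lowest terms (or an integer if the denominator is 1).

Answer: 22/31

Derivation:
Let a_i = P(absorbed in A | start in state i).
Boundary conditions: a_A = 1, a_D = 0.
For each transient state i, a_i = sum_j P(i->j) * a_j:
  a_B = 1/2*a_A + 1/8*a_B + 1/4*a_C + 1/8*a_D
  a_C = 1/4*a_A + 1/4*a_B + 3/8*a_C + 1/8*a_D

Substituting a_A = 1 and a_D = 0, rearrange to (I - Q) a = r where r[i] = P(i -> A):
  [7/8, -1/4] . (a_B, a_C) = 1/2
  [-1/4, 5/8] . (a_B, a_C) = 1/4

Solving yields:
  a_B = 24/31
  a_C = 22/31

Starting state is C, so the absorption probability is a_C = 22/31.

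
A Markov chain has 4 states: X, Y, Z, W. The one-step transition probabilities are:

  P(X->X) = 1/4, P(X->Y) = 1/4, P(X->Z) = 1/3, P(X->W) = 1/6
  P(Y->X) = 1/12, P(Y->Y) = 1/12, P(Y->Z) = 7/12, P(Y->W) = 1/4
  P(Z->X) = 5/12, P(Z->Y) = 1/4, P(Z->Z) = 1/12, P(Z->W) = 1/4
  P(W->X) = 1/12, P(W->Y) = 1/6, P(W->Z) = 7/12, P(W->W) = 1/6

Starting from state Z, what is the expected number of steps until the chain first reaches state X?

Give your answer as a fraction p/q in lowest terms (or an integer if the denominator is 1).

Let h_i = expected steps to first reach X from state i.
Boundary: h_X = 0.
First-step equations for the other states:
  h_Y = 1 + 1/12*h_X + 1/12*h_Y + 7/12*h_Z + 1/4*h_W
  h_Z = 1 + 5/12*h_X + 1/4*h_Y + 1/12*h_Z + 1/4*h_W
  h_W = 1 + 1/12*h_X + 1/6*h_Y + 7/12*h_Z + 1/6*h_W

Substituting h_X = 0 and rearranging gives the linear system (I - Q) h = 1:
  [11/12, -7/12, -1/4] . (h_Y, h_Z, h_W) = 1
  [-1/4, 11/12, -1/4] . (h_Y, h_Z, h_W) = 1
  [-1/6, -7/12, 5/6] . (h_Y, h_Z, h_W) = 1

Solving yields:
  h_Y = 108/23
  h_Z = 84/23
  h_W = 108/23

Starting state is Z, so the expected hitting time is h_Z = 84/23.

Answer: 84/23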